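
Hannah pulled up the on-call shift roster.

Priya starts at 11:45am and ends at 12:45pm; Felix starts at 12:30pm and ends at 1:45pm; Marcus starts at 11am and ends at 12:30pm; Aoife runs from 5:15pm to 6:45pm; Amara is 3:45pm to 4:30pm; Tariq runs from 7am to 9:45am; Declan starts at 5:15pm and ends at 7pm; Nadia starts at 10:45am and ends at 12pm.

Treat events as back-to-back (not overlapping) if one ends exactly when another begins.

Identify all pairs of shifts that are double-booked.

Sorted by start: Tariq, Nadia, Marcus, Priya, Felix, Amara, Aoife, Declan.
Nadia starts after Tariq ends, so nothing later overlaps Tariq either.
Marcus starts before Nadia ends → Nadia and Marcus overlap.
Priya starts before Nadia ends → Nadia and Priya overlap.
Felix starts after Nadia ends, so nothing later overlaps Nadia either.
Priya starts before Marcus ends → Marcus and Priya overlap.
Felix starts exactly when Marcus ends (back-to-back, no overlap), so nothing later overlaps Marcus either.
Felix starts before Priya ends → Priya and Felix overlap.
Amara starts after Priya ends, so nothing later overlaps Priya either.
Amara starts after Felix ends, so nothing later overlaps Felix either.
Aoife starts after Amara ends, so nothing later overlaps Amara either.
Declan starts before Aoife ends → Aoife and Declan overlap.

Aoife & Declan, Felix & Priya, Marcus & Nadia, Marcus & Priya, Nadia & Priya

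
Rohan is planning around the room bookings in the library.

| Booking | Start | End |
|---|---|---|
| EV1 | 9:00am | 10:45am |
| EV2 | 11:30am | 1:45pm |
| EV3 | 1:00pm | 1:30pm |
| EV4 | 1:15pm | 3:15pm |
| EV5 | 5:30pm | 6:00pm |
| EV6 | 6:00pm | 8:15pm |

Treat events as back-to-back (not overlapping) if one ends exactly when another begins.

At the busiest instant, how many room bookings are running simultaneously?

Sort all start/end points and keep a running count:
9:00am start EV1 → 1
10:45am end EV1 → 0
11:30am start EV2 → 1
1:00pm start EV3 → 2
1:15pm start EV4 → 3
1:30pm end EV3 → 2
1:45pm end EV2 → 1
3:15pm end EV4 → 0
5:30pm start EV5 → 1
6:00pm end EV5 → 0
6:00pm start EV6 → 1
8:15pm end EV6 → 0
Peak is 3, at 1:15pm (EV2, EV3, EV4).

3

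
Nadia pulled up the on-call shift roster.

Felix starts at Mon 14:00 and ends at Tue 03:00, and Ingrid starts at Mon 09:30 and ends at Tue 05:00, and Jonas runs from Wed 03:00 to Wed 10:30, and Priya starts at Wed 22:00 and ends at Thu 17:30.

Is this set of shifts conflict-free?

Sorted by start: Ingrid, Felix, Jonas, Priya.
Felix starts before Ingrid ends → Ingrid and Felix overlap.
That's a conflict, so the schedule is not conflict-free.

No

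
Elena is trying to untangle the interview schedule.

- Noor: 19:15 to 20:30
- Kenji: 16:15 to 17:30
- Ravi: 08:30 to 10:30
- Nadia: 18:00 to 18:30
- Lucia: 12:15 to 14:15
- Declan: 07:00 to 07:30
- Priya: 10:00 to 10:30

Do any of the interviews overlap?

Yes

Two intervals overlap when each starts before the other ends.
Sorted by start: Declan, Ravi, Priya, Lucia, Kenji, Nadia, Noor.
Ravi starts after Declan ends, so Declan has no further overlaps.
Priya starts before Ravi ends → Ravi and Priya overlap.
That's a conflict, so the schedule is not conflict-free.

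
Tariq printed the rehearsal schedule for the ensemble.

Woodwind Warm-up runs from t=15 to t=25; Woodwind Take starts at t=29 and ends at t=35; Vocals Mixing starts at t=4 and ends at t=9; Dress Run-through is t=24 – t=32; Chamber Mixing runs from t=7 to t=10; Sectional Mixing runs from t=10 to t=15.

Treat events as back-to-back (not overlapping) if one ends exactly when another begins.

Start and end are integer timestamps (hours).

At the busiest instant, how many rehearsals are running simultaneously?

Walk through starts and ends in time order (an end at T is processed before a start at T):
t=4 start Vocals Mixing → 1
t=7 start Chamber Mixing → 2
t=9 end Vocals Mixing → 1
t=10 end Chamber Mixing → 0
t=10 start Sectional Mixing → 1
t=15 end Sectional Mixing → 0
t=15 start Woodwind Warm-up → 1
t=24 start Dress Run-through → 2
t=25 end Woodwind Warm-up → 1
t=29 start Woodwind Take → 2
t=32 end Dress Run-through → 1
t=35 end Woodwind Take → 0
Peak is 2, at t=7 (Chamber Mixing, Vocals Mixing).

2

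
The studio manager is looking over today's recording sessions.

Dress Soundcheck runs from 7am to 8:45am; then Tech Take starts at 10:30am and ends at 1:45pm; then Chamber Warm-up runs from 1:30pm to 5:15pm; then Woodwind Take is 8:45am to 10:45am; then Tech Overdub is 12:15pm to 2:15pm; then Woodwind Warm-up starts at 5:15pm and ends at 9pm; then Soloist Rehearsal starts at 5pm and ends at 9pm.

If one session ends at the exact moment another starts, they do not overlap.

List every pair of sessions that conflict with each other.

Chamber Warm-up & Soloist Rehearsal, Chamber Warm-up & Tech Overdub, Chamber Warm-up & Tech Take, Soloist Rehearsal & Woodwind Warm-up, Tech Overdub & Tech Take, Tech Take & Woodwind Take

Sorted by start: Dress Soundcheck, Woodwind Take, Tech Take, Tech Overdub, Chamber Warm-up, Soloist Rehearsal, Woodwind Warm-up.
Woodwind Take starts exactly when Dress Soundcheck ends (back-to-back, no overlap); Dress Soundcheck is clear from here.
Tech Take starts before Woodwind Take ends → Woodwind Take and Tech Take overlap.
Tech Overdub starts after Woodwind Take ends; Woodwind Take is clear from here.
Tech Overdub starts before Tech Take ends → Tech Take and Tech Overdub overlap.
Chamber Warm-up starts before Tech Take ends → Tech Take and Chamber Warm-up overlap.
Soloist Rehearsal starts after Tech Take ends; Tech Take is clear from here.
Chamber Warm-up starts before Tech Overdub ends → Tech Overdub and Chamber Warm-up overlap.
Soloist Rehearsal starts after Tech Overdub ends; Tech Overdub is clear from here.
Soloist Rehearsal starts before Chamber Warm-up ends → Chamber Warm-up and Soloist Rehearsal overlap.
Woodwind Warm-up starts exactly when Chamber Warm-up ends (back-to-back, no overlap).
Woodwind Warm-up starts before Soloist Rehearsal ends → Soloist Rehearsal and Woodwind Warm-up overlap.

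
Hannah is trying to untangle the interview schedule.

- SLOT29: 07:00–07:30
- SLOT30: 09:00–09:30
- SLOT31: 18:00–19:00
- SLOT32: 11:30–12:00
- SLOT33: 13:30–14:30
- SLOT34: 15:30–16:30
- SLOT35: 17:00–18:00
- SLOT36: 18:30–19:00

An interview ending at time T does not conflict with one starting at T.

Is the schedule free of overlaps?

Sorted by start: SLOT29, SLOT30, SLOT32, SLOT33, SLOT34, SLOT35, SLOT31, SLOT36.
SLOT30 starts after SLOT29 ends; SLOT29 is clear from here.
SLOT32 starts after SLOT30 ends; SLOT30 is clear from here.
SLOT33 starts after SLOT32 ends; SLOT32 is clear from here.
SLOT34 starts after SLOT33 ends; SLOT33 is clear from here.
SLOT35 starts after SLOT34 ends; SLOT34 is clear from here.
SLOT31 starts exactly when SLOT35 ends (back-to-back, no overlap); SLOT35 is clear from here.
SLOT36 starts before SLOT31 ends → SLOT31 and SLOT36 overlap.
That's a conflict, so the schedule is not conflict-free.

No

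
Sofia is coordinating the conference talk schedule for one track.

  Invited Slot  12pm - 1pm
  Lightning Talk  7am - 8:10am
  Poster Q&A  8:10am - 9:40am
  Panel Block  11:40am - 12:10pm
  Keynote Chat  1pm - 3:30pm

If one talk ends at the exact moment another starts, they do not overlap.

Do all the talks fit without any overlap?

Two intervals overlap when each starts before the other ends.
Sorted by start: Lightning Talk, Poster Q&A, Panel Block, Invited Slot, Keynote Chat.
Poster Q&A starts exactly when Lightning Talk ends (back-to-back, no overlap); Lightning Talk is clear from here.
Panel Block starts after Poster Q&A ends; Poster Q&A is clear from here.
Invited Slot starts before Panel Block ends → Panel Block and Invited Slot overlap.
That's a conflict, so the schedule is not conflict-free.

No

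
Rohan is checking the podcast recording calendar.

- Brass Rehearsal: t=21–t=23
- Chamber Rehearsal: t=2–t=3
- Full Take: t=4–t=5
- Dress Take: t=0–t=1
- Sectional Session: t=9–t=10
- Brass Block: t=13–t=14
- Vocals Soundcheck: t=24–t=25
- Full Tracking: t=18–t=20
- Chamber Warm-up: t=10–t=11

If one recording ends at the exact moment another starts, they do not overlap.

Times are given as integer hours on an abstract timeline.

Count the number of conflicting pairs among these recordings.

Sorted by start: Dress Take, Chamber Rehearsal, Full Take, Sectional Session, Chamber Warm-up, Brass Block, Full Tracking, Brass Rehearsal, Vocals Soundcheck.
Chamber Rehearsal starts after Dress Take ends, so Dress Take has no further overlaps.
Full Take starts after Chamber Rehearsal ends, so Chamber Rehearsal has no further overlaps.
Sectional Session starts after Full Take ends, so Full Take has no further overlaps.
Chamber Warm-up starts exactly when Sectional Session ends (back-to-back, no overlap), so Sectional Session has no further overlaps.
Brass Block starts after Chamber Warm-up ends, so Chamber Warm-up has no further overlaps.
Full Tracking starts after Brass Block ends, so Brass Block has no further overlaps.
Brass Rehearsal starts after Full Tracking ends, so Full Tracking has no further overlaps.
Vocals Soundcheck starts after Brass Rehearsal ends.
No pair overlaps.

0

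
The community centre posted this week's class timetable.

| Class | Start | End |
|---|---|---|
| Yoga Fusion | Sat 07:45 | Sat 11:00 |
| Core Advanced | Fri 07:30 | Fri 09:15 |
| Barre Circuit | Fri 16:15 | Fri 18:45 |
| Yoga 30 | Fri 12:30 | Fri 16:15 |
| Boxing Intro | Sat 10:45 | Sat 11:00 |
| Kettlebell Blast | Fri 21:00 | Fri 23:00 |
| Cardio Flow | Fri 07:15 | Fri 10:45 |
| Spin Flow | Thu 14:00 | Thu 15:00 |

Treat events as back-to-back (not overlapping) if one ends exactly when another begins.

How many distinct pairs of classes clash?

Sorted by start: Spin Flow, Cardio Flow, Core Advanced, Yoga 30, Barre Circuit, Kettlebell Blast, Yoga Fusion, Boxing Intro.
Cardio Flow starts after Spin Flow ends; Spin Flow is clear from here.
Core Advanced starts before Cardio Flow ends → Cardio Flow and Core Advanced overlap.
Yoga 30 starts after Cardio Flow ends; Cardio Flow is clear from here.
Yoga 30 starts after Core Advanced ends; Core Advanced is clear from here.
Barre Circuit starts exactly when Yoga 30 ends (back-to-back, no overlap); Yoga 30 is clear from here.
Kettlebell Blast starts after Barre Circuit ends; Barre Circuit is clear from here.
Yoga Fusion starts after Kettlebell Blast ends; Kettlebell Blast is clear from here.
Boxing Intro starts before Yoga Fusion ends → Yoga Fusion and Boxing Intro overlap.
Overlapping pairs: Boxing Intro & Yoga Fusion, Cardio Flow & Core Advanced — 2 in total.

2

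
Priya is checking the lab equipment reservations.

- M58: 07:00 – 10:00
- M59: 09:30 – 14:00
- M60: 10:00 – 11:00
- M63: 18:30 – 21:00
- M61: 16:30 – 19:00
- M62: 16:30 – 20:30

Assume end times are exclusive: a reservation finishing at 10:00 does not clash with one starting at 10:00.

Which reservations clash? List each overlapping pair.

M58 & M59, M59 & M60, M61 & M62, M61 & M63, M62 & M63

Sorted by start: M58, M59, M60, M61, M62, M63.
M59 starts before M58 ends → M58 and M59 overlap.
M60 starts exactly when M58 ends (back-to-back, no overlap) — done with M58.
M60 starts before M59 ends → M59 and M60 overlap.
M61 starts after M59 ends — done with M59.
M61 starts after M60 ends — done with M60.
M62 starts before M61 ends → M61 and M62 overlap.
M63 starts before M61 ends → M61 and M63 overlap.
M63 starts before M62 ends → M62 and M63 overlap.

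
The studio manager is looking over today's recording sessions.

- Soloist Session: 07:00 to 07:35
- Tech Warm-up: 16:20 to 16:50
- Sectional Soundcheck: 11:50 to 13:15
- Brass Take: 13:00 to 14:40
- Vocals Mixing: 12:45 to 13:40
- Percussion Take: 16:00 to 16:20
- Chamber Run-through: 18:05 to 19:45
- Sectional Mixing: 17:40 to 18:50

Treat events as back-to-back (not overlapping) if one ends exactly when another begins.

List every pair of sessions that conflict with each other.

Two intervals overlap when each starts before the other ends.
Sorted by start: Soloist Session, Sectional Soundcheck, Vocals Mixing, Brass Take, Percussion Take, Tech Warm-up, Sectional Mixing, Chamber Run-through.
Sectional Soundcheck starts after Soloist Session ends, so nothing later overlaps Soloist Session either.
Vocals Mixing starts before Sectional Soundcheck ends → Sectional Soundcheck and Vocals Mixing overlap.
Brass Take starts before Sectional Soundcheck ends → Sectional Soundcheck and Brass Take overlap.
Percussion Take starts after Sectional Soundcheck ends, so nothing later overlaps Sectional Soundcheck either.
Brass Take starts before Vocals Mixing ends → Vocals Mixing and Brass Take overlap.
Percussion Take starts after Vocals Mixing ends, so nothing later overlaps Vocals Mixing either.
Percussion Take starts after Brass Take ends, so nothing later overlaps Brass Take either.
Tech Warm-up starts exactly when Percussion Take ends (back-to-back, no overlap), so nothing later overlaps Percussion Take either.
Sectional Mixing starts after Tech Warm-up ends, so nothing later overlaps Tech Warm-up either.
Chamber Run-through starts before Sectional Mixing ends → Sectional Mixing and Chamber Run-through overlap.

Brass Take & Sectional Soundcheck, Brass Take & Vocals Mixing, Chamber Run-through & Sectional Mixing, Sectional Soundcheck & Vocals Mixing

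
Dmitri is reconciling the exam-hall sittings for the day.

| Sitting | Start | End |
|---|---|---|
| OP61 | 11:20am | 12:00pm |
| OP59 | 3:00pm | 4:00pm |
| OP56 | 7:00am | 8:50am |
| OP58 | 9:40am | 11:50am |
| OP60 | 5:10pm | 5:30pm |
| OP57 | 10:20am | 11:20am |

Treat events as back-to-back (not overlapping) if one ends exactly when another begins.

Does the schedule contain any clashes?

Yes

Sorted by start: OP56, OP58, OP57, OP61, OP59, OP60.
OP58 starts after OP56 ends, so OP56 has no further overlaps.
OP57 starts before OP58 ends → OP58 and OP57 overlap.
That's a conflict, so the schedule is not conflict-free.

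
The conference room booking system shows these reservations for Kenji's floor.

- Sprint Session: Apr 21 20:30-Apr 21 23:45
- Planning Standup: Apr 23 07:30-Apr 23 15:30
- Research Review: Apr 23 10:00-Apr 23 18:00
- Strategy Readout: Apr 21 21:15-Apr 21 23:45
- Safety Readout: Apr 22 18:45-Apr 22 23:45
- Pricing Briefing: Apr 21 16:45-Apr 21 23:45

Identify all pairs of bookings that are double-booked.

Two intervals overlap when each starts before the other ends.
Sorted by start: Pricing Briefing, Sprint Session, Strategy Readout, Safety Readout, Planning Standup, Research Review.
Sprint Session starts before Pricing Briefing ends → Pricing Briefing and Sprint Session overlap.
Strategy Readout starts before Pricing Briefing ends → Pricing Briefing and Strategy Readout overlap.
Safety Readout starts after Pricing Briefing ends, so nothing later overlaps Pricing Briefing either.
Strategy Readout starts before Sprint Session ends → Sprint Session and Strategy Readout overlap.
Safety Readout starts after Sprint Session ends, so nothing later overlaps Sprint Session either.
Safety Readout starts after Strategy Readout ends, so nothing later overlaps Strategy Readout either.
Planning Standup starts after Safety Readout ends, so nothing later overlaps Safety Readout either.
Research Review starts before Planning Standup ends → Planning Standup and Research Review overlap.

Planning Standup & Research Review, Pricing Briefing & Sprint Session, Pricing Briefing & Strategy Readout, Sprint Session & Strategy Readout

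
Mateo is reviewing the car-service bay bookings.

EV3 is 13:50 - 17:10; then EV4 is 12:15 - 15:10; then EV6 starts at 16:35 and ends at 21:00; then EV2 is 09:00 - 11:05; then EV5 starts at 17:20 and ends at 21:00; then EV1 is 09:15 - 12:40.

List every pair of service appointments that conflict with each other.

EV1 & EV2, EV1 & EV4, EV3 & EV4, EV3 & EV6, EV5 & EV6

Two intervals overlap when each starts before the other ends.
Sorted by start: EV2, EV1, EV4, EV3, EV6, EV5.
EV1 starts before EV2 ends → EV2 and EV1 overlap.
EV4 starts after EV2 ends; EV2 is clear from here.
EV4 starts before EV1 ends → EV1 and EV4 overlap.
EV3 starts after EV1 ends; EV1 is clear from here.
EV3 starts before EV4 ends → EV4 and EV3 overlap.
EV6 starts after EV4 ends; EV4 is clear from here.
EV6 starts before EV3 ends → EV3 and EV6 overlap.
EV5 starts after EV3 ends.
EV5 starts before EV6 ends → EV6 and EV5 overlap.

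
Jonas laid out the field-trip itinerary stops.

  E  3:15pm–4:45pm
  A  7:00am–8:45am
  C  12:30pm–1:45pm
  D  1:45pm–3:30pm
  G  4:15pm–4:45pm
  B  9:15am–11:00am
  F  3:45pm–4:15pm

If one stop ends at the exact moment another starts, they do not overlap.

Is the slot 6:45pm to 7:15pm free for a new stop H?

A: ends 8:45am at or before H starts 6:45pm → clear.
B: ends 11:00am at or before H starts 6:45pm → clear.
C: ends 1:45pm at or before H starts 6:45pm → clear.
D: ends 3:30pm at or before H starts 6:45pm → clear.
E: ends 4:45pm at or before H starts 6:45pm → clear.
F: ends 4:15pm at or before H starts 6:45pm → clear.
G: ends 4:45pm at or before H starts 6:45pm → clear.

Yes — the slot is free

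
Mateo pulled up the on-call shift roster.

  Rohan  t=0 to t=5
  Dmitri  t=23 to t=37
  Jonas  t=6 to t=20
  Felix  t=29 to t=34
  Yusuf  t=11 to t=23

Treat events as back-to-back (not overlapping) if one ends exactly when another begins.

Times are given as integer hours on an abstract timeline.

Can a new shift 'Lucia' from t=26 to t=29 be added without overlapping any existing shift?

No — it overlaps Dmitri

Rohan: ends t=5 at or before Lucia starts t=26 → clear.
Jonas: ends t=20 at or before Lucia starts t=26 → clear.
Yusuf: ends t=23 at or before Lucia starts t=26 → clear.
Dmitri: starts t=23 before Lucia ends t=29, and ends t=37 after Lucia starts t=26 → overlap.
Felix: starts t=29 at or after Lucia ends t=29 → clear.
Lucia overlaps Dmitri.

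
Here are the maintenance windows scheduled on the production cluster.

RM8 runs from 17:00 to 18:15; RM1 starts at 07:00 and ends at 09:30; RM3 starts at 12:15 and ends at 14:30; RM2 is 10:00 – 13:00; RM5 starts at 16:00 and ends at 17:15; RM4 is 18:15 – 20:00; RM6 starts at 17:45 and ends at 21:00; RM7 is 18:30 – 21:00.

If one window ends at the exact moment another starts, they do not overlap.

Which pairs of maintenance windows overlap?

Sorted by start: RM1, RM2, RM3, RM5, RM8, RM6, RM4, RM7.
RM2 starts after RM1 ends; RM1 is clear from here.
RM3 starts before RM2 ends → RM2 and RM3 overlap.
RM5 starts after RM2 ends; RM2 is clear from here.
RM5 starts after RM3 ends; RM3 is clear from here.
RM8 starts before RM5 ends → RM5 and RM8 overlap.
RM6 starts after RM5 ends; RM5 is clear from here.
RM6 starts before RM8 ends → RM8 and RM6 overlap.
RM4 starts exactly when RM8 ends (back-to-back, no overlap); RM8 is clear from here.
RM4 starts before RM6 ends → RM6 and RM4 overlap.
RM7 starts before RM6 ends → RM6 and RM7 overlap.
RM7 starts before RM4 ends → RM4 and RM7 overlap.

RM2 & RM3, RM4 & RM6, RM4 & RM7, RM5 & RM8, RM6 & RM7, RM6 & RM8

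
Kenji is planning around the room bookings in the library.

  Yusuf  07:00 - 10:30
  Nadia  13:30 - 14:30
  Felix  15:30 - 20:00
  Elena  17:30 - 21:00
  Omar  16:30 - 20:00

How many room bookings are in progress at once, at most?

3

Walk through starts and ends in time order (an end at T is processed before a start at T):
07:00 start Yusuf → 1
10:30 end Yusuf → 0
13:30 start Nadia → 1
14:30 end Nadia → 0
15:30 start Felix → 1
16:30 start Omar → 2
17:30 start Elena → 3
20:00 end Felix → 2
20:00 end Omar → 1
21:00 end Elena → 0
Peak is 3, at 17:30 (Elena, Felix, Omar).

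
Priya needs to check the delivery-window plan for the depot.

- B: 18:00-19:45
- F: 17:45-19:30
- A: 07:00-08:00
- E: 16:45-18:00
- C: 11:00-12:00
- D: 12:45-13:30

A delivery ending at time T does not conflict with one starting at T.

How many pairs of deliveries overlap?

Sorted by start: A, C, D, E, F, B.
C starts after A ends, so nothing later overlaps A either.
D starts after C ends, so nothing later overlaps C either.
E starts after D ends, so nothing later overlaps D either.
F starts before E ends → E and F overlap.
B starts exactly when E ends (back-to-back, no overlap).
B starts before F ends → F and B overlap.
Overlapping pairs: B & F, E & F — 2 in total.

2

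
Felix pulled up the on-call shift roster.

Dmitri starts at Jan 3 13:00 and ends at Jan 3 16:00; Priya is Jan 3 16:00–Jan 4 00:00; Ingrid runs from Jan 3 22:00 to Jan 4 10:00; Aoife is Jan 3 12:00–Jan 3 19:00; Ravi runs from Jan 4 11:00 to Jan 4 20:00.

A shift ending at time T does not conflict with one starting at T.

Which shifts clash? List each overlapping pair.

Sorted by start: Aoife, Dmitri, Priya, Ingrid, Ravi.
Dmitri starts before Aoife ends → Aoife and Dmitri overlap.
Priya starts before Aoife ends → Aoife and Priya overlap.
Ingrid starts after Aoife ends — done with Aoife.
Priya starts exactly when Dmitri ends (back-to-back, no overlap) — done with Dmitri.
Ingrid starts before Priya ends → Priya and Ingrid overlap.
Ravi starts after Priya ends.
Ravi starts after Ingrid ends.

Aoife & Dmitri, Aoife & Priya, Ingrid & Priya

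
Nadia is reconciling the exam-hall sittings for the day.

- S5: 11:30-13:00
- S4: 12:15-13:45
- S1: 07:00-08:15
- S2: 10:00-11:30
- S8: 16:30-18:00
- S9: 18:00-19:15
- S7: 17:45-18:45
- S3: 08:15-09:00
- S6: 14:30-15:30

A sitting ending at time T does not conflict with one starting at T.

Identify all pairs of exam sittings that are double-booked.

S4 & S5, S7 & S8, S7 & S9

Sorted by start: S1, S3, S2, S5, S4, S6, S8, S7, S9.
S3 starts exactly when S1 ends (back-to-back, no overlap), so nothing later overlaps S1 either.
S2 starts after S3 ends, so nothing later overlaps S3 either.
S5 starts exactly when S2 ends (back-to-back, no overlap), so nothing later overlaps S2 either.
S4 starts before S5 ends → S5 and S4 overlap.
S6 starts after S5 ends, so nothing later overlaps S5 either.
S6 starts after S4 ends, so nothing later overlaps S4 either.
S8 starts after S6 ends, so nothing later overlaps S6 either.
S7 starts before S8 ends → S8 and S7 overlap.
S9 starts exactly when S8 ends (back-to-back, no overlap).
S9 starts before S7 ends → S7 and S9 overlap.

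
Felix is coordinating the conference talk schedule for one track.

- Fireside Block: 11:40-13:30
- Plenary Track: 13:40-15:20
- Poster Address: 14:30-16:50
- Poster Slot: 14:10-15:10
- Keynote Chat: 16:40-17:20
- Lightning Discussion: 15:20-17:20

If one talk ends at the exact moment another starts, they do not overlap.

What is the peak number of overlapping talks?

3

Sweep the timeline, counting +1 at each start and −1 at each end (ends before starts at a tie):
11:40 start Fireside Block → 1
13:30 end Fireside Block → 0
13:40 start Plenary Track → 1
14:10 start Poster Slot → 2
14:30 start Poster Address → 3
15:10 end Poster Slot → 2
15:20 end Plenary Track → 1
15:20 start Lightning Discussion → 2
16:40 start Keynote Chat → 3
16:50 end Poster Address → 2
17:20 end Keynote Chat → 1
17:20 end Lightning Discussion → 0
Peak is 3, at 14:30 (Plenary Track, Poster Address, Poster Slot).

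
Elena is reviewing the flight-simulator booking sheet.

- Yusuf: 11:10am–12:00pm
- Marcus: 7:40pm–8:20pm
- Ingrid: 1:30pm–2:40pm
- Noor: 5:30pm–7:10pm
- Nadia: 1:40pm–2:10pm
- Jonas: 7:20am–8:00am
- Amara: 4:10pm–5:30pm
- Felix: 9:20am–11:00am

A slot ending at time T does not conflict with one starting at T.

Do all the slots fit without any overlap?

No

Two intervals overlap when each starts before the other ends.
Sorted by start: Jonas, Felix, Yusuf, Ingrid, Nadia, Amara, Noor, Marcus.
Felix starts after Jonas ends; Jonas is clear from here.
Yusuf starts after Felix ends; Felix is clear from here.
Ingrid starts after Yusuf ends; Yusuf is clear from here.
Nadia starts before Ingrid ends → Ingrid and Nadia overlap.
That's a conflict, so the schedule is not conflict-free.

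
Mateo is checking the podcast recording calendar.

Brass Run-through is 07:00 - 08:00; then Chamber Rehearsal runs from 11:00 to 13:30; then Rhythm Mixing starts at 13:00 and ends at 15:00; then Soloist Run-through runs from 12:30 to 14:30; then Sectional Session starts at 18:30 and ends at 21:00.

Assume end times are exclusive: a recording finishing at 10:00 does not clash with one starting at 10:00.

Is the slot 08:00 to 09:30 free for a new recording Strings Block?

Yes — the slot is free

Brass Run-through: ends 08:00 at or before Strings Block starts 08:00 → clear.
Chamber Rehearsal: starts 11:00 at or after Strings Block ends 09:30 → clear.
Soloist Run-through: starts 12:30 at or after Strings Block ends 09:30 → clear.
Rhythm Mixing: starts 13:00 at or after Strings Block ends 09:30 → clear.
Sectional Session: starts 18:30 at or after Strings Block ends 09:30 → clear.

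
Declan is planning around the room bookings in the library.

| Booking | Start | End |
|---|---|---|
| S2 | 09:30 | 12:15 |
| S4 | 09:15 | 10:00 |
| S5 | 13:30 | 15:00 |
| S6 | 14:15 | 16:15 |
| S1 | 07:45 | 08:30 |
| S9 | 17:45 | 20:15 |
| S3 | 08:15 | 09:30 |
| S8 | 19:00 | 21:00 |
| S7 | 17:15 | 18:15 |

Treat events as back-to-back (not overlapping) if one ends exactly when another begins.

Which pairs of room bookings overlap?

S1 & S3, S2 & S4, S3 & S4, S5 & S6, S7 & S9, S8 & S9

Sorted by start: S1, S3, S4, S2, S5, S6, S7, S9, S8.
S3 starts before S1 ends → S1 and S3 overlap.
S4 starts after S1 ends; S1 is clear from here.
S4 starts before S3 ends → S3 and S4 overlap.
S2 starts exactly when S3 ends (back-to-back, no overlap); S3 is clear from here.
S2 starts before S4 ends → S4 and S2 overlap.
S5 starts after S4 ends; S4 is clear from here.
S5 starts after S2 ends; S2 is clear from here.
S6 starts before S5 ends → S5 and S6 overlap.
S7 starts after S5 ends; S5 is clear from here.
S7 starts after S6 ends; S6 is clear from here.
S9 starts before S7 ends → S7 and S9 overlap.
S8 starts after S7 ends.
S8 starts before S9 ends → S9 and S8 overlap.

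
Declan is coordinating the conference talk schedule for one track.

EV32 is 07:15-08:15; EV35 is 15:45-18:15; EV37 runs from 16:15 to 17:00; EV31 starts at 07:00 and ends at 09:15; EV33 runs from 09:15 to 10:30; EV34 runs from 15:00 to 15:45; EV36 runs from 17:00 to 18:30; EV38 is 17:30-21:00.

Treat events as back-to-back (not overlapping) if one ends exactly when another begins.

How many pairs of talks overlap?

5

Sorted by start: EV31, EV32, EV33, EV34, EV35, EV37, EV36, EV38.
EV32 starts before EV31 ends → EV31 and EV32 overlap.
EV33 starts exactly when EV31 ends (back-to-back, no overlap); EV31 is clear from here.
EV33 starts after EV32 ends; EV32 is clear from here.
EV34 starts after EV33 ends; EV33 is clear from here.
EV35 starts exactly when EV34 ends (back-to-back, no overlap); EV34 is clear from here.
EV37 starts before EV35 ends → EV35 and EV37 overlap.
EV36 starts before EV35 ends → EV35 and EV36 overlap.
EV38 starts before EV35 ends → EV35 and EV38 overlap.
EV36 starts exactly when EV37 ends (back-to-back, no overlap); EV37 is clear from here.
EV38 starts before EV36 ends → EV36 and EV38 overlap.
Overlapping pairs: EV31 & EV32, EV35 & EV36, EV35 & EV37, EV35 & EV38, EV36 & EV38 — 5 in total.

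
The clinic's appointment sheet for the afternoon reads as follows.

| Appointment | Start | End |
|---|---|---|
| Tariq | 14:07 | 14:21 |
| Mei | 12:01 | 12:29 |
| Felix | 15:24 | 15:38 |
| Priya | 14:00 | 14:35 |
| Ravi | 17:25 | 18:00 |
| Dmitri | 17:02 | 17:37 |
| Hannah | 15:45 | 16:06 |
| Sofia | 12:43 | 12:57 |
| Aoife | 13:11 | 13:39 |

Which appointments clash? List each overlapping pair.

Sorted by start: Mei, Sofia, Aoife, Priya, Tariq, Felix, Hannah, Dmitri, Ravi.
Sofia starts after Mei ends — done with Mei.
Aoife starts after Sofia ends — done with Sofia.
Priya starts after Aoife ends — done with Aoife.
Tariq starts before Priya ends → Priya and Tariq overlap.
Felix starts after Priya ends — done with Priya.
Felix starts after Tariq ends — done with Tariq.
Hannah starts after Felix ends — done with Felix.
Dmitri starts after Hannah ends — done with Hannah.
Ravi starts before Dmitri ends → Dmitri and Ravi overlap.

Dmitri & Ravi, Priya & Tariq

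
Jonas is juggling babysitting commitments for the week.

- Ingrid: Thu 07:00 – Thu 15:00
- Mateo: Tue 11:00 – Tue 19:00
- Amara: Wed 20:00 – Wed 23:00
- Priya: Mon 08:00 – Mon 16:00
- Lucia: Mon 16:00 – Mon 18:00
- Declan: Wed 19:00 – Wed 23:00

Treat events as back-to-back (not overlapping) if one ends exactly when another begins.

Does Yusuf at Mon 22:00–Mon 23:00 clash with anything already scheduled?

Priya: ends Mon 16:00 at or before Yusuf starts Mon 22:00 → clear.
Lucia: ends Mon 18:00 at or before Yusuf starts Mon 22:00 → clear.
Mateo: starts Tue 11:00 at or after Yusuf ends Mon 23:00 → clear.
Declan: starts Wed 19:00 at or after Yusuf ends Mon 23:00 → clear.
Amara: starts Wed 20:00 at or after Yusuf ends Mon 23:00 → clear.
Ingrid: starts Thu 07:00 at or after Yusuf ends Mon 23:00 → clear.

No — it doesn't clash with anything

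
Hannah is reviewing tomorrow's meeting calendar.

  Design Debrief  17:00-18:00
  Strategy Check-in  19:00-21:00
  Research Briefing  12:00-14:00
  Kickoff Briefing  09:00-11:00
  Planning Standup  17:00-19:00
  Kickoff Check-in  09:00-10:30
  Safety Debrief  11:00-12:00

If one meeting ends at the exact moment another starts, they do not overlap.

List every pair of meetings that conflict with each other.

Sorted by start: Kickoff Check-in, Kickoff Briefing, Safety Debrief, Research Briefing, Planning Standup, Design Debrief, Strategy Check-in.
Kickoff Briefing starts before Kickoff Check-in ends → Kickoff Check-in and Kickoff Briefing overlap.
Safety Debrief starts after Kickoff Check-in ends, so Kickoff Check-in has no further overlaps.
Safety Debrief starts exactly when Kickoff Briefing ends (back-to-back, no overlap), so Kickoff Briefing has no further overlaps.
Research Briefing starts exactly when Safety Debrief ends (back-to-back, no overlap), so Safety Debrief has no further overlaps.
Planning Standup starts after Research Briefing ends, so Research Briefing has no further overlaps.
Design Debrief starts before Planning Standup ends → Planning Standup and Design Debrief overlap.
Strategy Check-in starts exactly when Planning Standup ends (back-to-back, no overlap).
Strategy Check-in starts after Design Debrief ends.

Design Debrief & Planning Standup, Kickoff Briefing & Kickoff Check-in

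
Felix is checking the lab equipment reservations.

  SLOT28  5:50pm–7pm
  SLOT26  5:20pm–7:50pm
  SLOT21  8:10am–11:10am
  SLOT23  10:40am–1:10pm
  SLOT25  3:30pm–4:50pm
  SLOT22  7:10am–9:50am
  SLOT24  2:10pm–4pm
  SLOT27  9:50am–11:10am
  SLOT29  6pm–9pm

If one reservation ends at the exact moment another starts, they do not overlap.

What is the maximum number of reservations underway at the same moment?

Sweep the timeline, counting +1 at each start and −1 at each end (ends before starts at a tie):
7:10am start SLOT22 → 1
8:10am start SLOT21 → 2
9:50am end SLOT22 → 1
9:50am start SLOT27 → 2
10:40am start SLOT23 → 3
11:10am end SLOT21 → 2
11:10am end SLOT27 → 1
1:10pm end SLOT23 → 0
2:10pm start SLOT24 → 1
3:30pm start SLOT25 → 2
4pm end SLOT24 → 1
4:50pm end SLOT25 → 0
5:20pm start SLOT26 → 1
5:50pm start SLOT28 → 2
6pm start SLOT29 → 3
7pm end SLOT28 → 2
7:50pm end SLOT26 → 1
9pm end SLOT29 → 0
Peak is 3, at 10:40am (SLOT21, SLOT23, SLOT27).

3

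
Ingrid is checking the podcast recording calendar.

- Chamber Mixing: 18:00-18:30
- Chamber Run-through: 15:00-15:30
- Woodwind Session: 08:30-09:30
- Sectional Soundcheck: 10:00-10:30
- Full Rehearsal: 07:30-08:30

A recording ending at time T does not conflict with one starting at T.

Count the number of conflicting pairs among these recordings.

Two intervals overlap when each starts before the other ends.
Sorted by start: Full Rehearsal, Woodwind Session, Sectional Soundcheck, Chamber Run-through, Chamber Mixing.
Woodwind Session starts exactly when Full Rehearsal ends (back-to-back, no overlap), so nothing later overlaps Full Rehearsal either.
Sectional Soundcheck starts after Woodwind Session ends, so nothing later overlaps Woodwind Session either.
Chamber Run-through starts after Sectional Soundcheck ends, so nothing later overlaps Sectional Soundcheck either.
Chamber Mixing starts after Chamber Run-through ends.
No pair overlaps.

0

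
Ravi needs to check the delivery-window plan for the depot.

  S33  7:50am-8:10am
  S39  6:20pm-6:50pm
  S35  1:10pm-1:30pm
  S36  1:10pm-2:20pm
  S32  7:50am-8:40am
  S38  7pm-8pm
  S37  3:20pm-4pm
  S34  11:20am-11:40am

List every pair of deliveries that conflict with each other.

Sorted by start: S32, S33, S34, S35, S36, S37, S39, S38.
S33 starts before S32 ends → S32 and S33 overlap.
S34 starts after S32 ends; S32 is clear from here.
S34 starts after S33 ends; S33 is clear from here.
S35 starts after S34 ends; S34 is clear from here.
S36 starts before S35 ends → S35 and S36 overlap.
S37 starts after S35 ends; S35 is clear from here.
S37 starts after S36 ends; S36 is clear from here.
S39 starts after S37 ends; S37 is clear from here.
S38 starts after S39 ends.

S32 & S33, S35 & S36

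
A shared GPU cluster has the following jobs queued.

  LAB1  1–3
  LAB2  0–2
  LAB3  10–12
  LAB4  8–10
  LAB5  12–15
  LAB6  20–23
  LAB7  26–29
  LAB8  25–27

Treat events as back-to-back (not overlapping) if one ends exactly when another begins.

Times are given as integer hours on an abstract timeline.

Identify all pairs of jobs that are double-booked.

Check each pair: they overlap iff neither finishes before the other starts.
Sorted by start: LAB2, LAB1, LAB4, LAB3, LAB5, LAB6, LAB8, LAB7.
LAB1 starts before LAB2 ends → LAB2 and LAB1 overlap.
LAB4 starts after LAB2 ends; LAB2 is clear from here.
LAB4 starts after LAB1 ends; LAB1 is clear from here.
LAB3 starts exactly when LAB4 ends (back-to-back, no overlap); LAB4 is clear from here.
LAB5 starts exactly when LAB3 ends (back-to-back, no overlap); LAB3 is clear from here.
LAB6 starts after LAB5 ends; LAB5 is clear from here.
LAB8 starts after LAB6 ends; LAB6 is clear from here.
LAB7 starts before LAB8 ends → LAB8 and LAB7 overlap.

LAB1 & LAB2, LAB7 & LAB8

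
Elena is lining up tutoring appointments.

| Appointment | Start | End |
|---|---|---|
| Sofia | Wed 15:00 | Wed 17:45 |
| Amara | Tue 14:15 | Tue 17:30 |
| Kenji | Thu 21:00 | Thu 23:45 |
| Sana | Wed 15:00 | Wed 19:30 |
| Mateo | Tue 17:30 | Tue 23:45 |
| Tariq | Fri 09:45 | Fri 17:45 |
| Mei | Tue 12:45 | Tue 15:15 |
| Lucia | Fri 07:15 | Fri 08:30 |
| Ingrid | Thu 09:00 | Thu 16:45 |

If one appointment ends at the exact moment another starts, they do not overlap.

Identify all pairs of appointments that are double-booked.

Sorted by start: Mei, Amara, Mateo, Sana, Sofia, Ingrid, Kenji, Lucia, Tariq.
Amara starts before Mei ends → Mei and Amara overlap.
Mateo starts after Mei ends, so Mei has no further overlaps.
Mateo starts exactly when Amara ends (back-to-back, no overlap), so Amara has no further overlaps.
Sana starts after Mateo ends, so Mateo has no further overlaps.
Sofia starts before Sana ends → Sana and Sofia overlap.
Ingrid starts after Sana ends, so Sana has no further overlaps.
Ingrid starts after Sofia ends, so Sofia has no further overlaps.
Kenji starts after Ingrid ends, so Ingrid has no further overlaps.
Lucia starts after Kenji ends, so Kenji has no further overlaps.
Tariq starts after Lucia ends.

Amara & Mei, Sana & Sofia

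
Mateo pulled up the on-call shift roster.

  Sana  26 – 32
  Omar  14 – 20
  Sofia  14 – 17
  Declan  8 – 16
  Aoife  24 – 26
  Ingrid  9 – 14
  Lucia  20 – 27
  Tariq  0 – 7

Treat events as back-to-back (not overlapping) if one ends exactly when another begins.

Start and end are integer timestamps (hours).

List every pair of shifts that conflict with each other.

Aoife & Lucia, Declan & Ingrid, Declan & Omar, Declan & Sofia, Lucia & Sana, Omar & Sofia

Sorted by start: Tariq, Declan, Ingrid, Omar, Sofia, Lucia, Aoife, Sana.
Declan starts after Tariq ends; Tariq is clear from here.
Ingrid starts before Declan ends → Declan and Ingrid overlap.
Omar starts before Declan ends → Declan and Omar overlap.
Sofia starts before Declan ends → Declan and Sofia overlap.
Lucia starts after Declan ends; Declan is clear from here.
Omar starts exactly when Ingrid ends (back-to-back, no overlap); Ingrid is clear from here.
Sofia starts before Omar ends → Omar and Sofia overlap.
Lucia starts exactly when Omar ends (back-to-back, no overlap); Omar is clear from here.
Lucia starts after Sofia ends; Sofia is clear from here.
Aoife starts before Lucia ends → Lucia and Aoife overlap.
Sana starts before Lucia ends → Lucia and Sana overlap.
Sana starts exactly when Aoife ends (back-to-back, no overlap).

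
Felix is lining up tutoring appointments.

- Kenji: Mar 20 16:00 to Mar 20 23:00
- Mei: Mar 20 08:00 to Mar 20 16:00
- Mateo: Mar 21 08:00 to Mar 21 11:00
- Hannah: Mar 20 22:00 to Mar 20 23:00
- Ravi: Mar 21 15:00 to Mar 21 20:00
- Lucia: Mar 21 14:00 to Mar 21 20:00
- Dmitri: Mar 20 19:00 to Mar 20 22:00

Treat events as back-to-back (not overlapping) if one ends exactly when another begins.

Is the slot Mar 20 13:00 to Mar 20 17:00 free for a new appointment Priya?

Mei: starts Mar 20 08:00 before Priya ends Mar 20 17:00, and ends Mar 20 16:00 after Priya starts Mar 20 13:00 → overlap.
Kenji: starts Mar 20 16:00 before Priya ends Mar 20 17:00, and ends Mar 20 23:00 after Priya starts Mar 20 13:00 → overlap.
Dmitri: starts Mar 20 19:00 at or after Priya ends Mar 20 17:00 → clear.
Hannah: starts Mar 20 22:00 at or after Priya ends Mar 20 17:00 → clear.
Mateo: starts Mar 21 08:00 at or after Priya ends Mar 20 17:00 → clear.
Lucia: starts Mar 21 14:00 at or after Priya ends Mar 20 17:00 → clear.
Ravi: starts Mar 21 15:00 at or after Priya ends Mar 20 17:00 → clear.
Priya overlaps Mei, Kenji.

No — it overlaps Kenji, Mei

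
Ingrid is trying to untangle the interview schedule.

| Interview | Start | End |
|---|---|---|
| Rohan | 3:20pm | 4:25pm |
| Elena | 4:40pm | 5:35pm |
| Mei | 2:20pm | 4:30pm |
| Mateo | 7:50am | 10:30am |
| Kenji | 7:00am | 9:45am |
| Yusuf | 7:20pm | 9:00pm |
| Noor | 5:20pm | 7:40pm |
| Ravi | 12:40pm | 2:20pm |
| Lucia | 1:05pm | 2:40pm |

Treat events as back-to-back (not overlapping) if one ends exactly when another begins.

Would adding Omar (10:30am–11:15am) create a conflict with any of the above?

Kenji: ends 9:45am at or before Omar starts 10:30am → clear.
Mateo: ends 10:30am at or before Omar starts 10:30am → clear.
Ravi: starts 12:40pm at or after Omar ends 11:15am → clear.
Lucia: starts 1:05pm at or after Omar ends 11:15am → clear.
Mei: starts 2:20pm at or after Omar ends 11:15am → clear.
Rohan: starts 3:20pm at or after Omar ends 11:15am → clear.
Elena: starts 4:40pm at or after Omar ends 11:15am → clear.
Noor: starts 5:20pm at or after Omar ends 11:15am → clear.
Yusuf: starts 7:20pm at or after Omar ends 11:15am → clear.

No — it doesn't clash with anything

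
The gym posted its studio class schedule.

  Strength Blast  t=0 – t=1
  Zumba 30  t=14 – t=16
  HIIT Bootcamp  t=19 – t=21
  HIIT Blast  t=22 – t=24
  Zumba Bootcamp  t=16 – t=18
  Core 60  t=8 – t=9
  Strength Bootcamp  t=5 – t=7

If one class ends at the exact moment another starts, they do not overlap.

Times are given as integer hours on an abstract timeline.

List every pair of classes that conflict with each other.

Check each pair: they overlap iff neither finishes before the other starts.
Sorted by start: Strength Blast, Strength Bootcamp, Core 60, Zumba 30, Zumba Bootcamp, HIIT Bootcamp, HIIT Blast.
Strength Bootcamp starts after Strength Blast ends — done with Strength Blast.
Core 60 starts after Strength Bootcamp ends — done with Strength Bootcamp.
Zumba 30 starts after Core 60 ends — done with Core 60.
Zumba Bootcamp starts exactly when Zumba 30 ends (back-to-back, no overlap) — done with Zumba 30.
HIIT Bootcamp starts after Zumba Bootcamp ends — done with Zumba Bootcamp.
HIIT Blast starts after HIIT Bootcamp ends.

none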